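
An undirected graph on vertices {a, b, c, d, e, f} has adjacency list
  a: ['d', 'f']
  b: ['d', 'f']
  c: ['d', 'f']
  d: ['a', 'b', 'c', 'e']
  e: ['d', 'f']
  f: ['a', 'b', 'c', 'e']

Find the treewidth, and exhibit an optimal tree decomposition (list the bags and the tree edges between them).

Treewidth 2.
One optimal decomposition is:
Bags: B1 = {d, e, f}  B2 = {a, d, f}  B3 = {c, d, f}  B4 = {b, d, f}
Tree: B1–B2, B2–B3, B3–B4

The largest bag has 3 vertices, giving width 2; this decomposition certifies tw(G) ≤ 2. Since d–e–f–a–d is a cycle in G, G is not acyclic. Forests are exactly the graphs of treewidth ≤ 1, so tw(G) ≥ 2. Combining the bounds, tw(G) = 2.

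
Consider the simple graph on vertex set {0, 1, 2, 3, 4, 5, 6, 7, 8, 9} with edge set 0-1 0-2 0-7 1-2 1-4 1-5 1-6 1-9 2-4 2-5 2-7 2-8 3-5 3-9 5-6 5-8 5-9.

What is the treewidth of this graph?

2

A width-2 tree decomposition is:
Bags: B1 = {1, 2, 4}  B2 = {1, 2, 5}  B3 = {0, 1, 2}  B4 = {2, 5, 8}  B5 = {1, 5, 9}  B6 = {0, 2, 7}  B7 = {3, 5, 9}  B8 = {1, 5, 6}
Tree: B1–B2, B2–B3, B2–B4, B2–B5, B3–B6, B5–B7, B5–B8
Every bag has size at most 3, so the width is 3 − 1 = 2 and tw(G) ≤ 2. For the lower bound, the 3 vertices {2, 5, 8} are pairwise adjacent, and any tree decomposition puts a clique entirely inside one bag — forcing width ≥ 2. The upper and lower bounds meet at 2, so that is the treewidth.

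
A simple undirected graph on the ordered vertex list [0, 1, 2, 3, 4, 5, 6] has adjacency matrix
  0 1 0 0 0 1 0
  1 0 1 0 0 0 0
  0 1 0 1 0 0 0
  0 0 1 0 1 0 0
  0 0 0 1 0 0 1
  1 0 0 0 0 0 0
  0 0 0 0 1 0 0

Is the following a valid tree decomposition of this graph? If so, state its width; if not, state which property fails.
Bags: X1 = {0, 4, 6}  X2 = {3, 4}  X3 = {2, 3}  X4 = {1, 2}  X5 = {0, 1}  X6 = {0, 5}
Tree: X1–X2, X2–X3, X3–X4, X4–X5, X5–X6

No — bags containing vertex 0 are not connected in the tree.

A tree decomposition must satisfy three properties: every vertex lies in some bag; for every edge, both endpoints lie together in some bag; and for every vertex, the bags containing it form a connected subtree. Here bags containing vertex 0 are not connected in the tree, so the decomposition is invalid.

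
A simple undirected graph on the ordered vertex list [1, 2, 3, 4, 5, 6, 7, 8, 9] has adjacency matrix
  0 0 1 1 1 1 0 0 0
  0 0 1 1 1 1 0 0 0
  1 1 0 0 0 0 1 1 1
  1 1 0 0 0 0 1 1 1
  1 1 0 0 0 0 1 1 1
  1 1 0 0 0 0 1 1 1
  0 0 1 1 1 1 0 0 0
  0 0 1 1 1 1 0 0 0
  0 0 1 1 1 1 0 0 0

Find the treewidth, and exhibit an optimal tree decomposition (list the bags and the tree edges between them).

The largest bag has 5 vertices, giving width 4; this decomposition certifies tw(G) ≤ 4. For the lower bound: the 5 vertex sets {6,9}, {2,3}, {1,5}, {4}, {8} are disjoint, each induces a connected subgraph, and every pair is joined by at least one edge of G. Contracting each set to a single vertex therefore yields K_{5} as a minor, and since treewidth is minor-monotone, tw(G) ≥ tw(K_{5}) = 4. Hence tw(G) = 4 exactly.

Treewidth 4.
One optimal decomposition is:
Bags: B1 = {3, 4, 5, 6, 9}  B2 = {2, 3, 4, 5, 6}  B3 = {1, 3, 4, 5, 6}  B4 = {3, 4, 5, 6, 8}  B5 = {3, 4, 5, 6, 7}
Tree: B1–B2, B2–B3, B3–B4, B4–B5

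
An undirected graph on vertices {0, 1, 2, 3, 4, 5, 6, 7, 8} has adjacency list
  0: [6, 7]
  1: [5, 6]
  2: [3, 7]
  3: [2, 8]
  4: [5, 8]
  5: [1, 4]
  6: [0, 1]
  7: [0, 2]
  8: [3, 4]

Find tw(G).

A width-2 tree decomposition is:
Bags: B1 = {4, 5, 8}  B2 = {1, 5, 8}  B3 = {1, 6, 8}  B4 = {0, 6, 8}  B5 = {0, 7, 8}  B6 = {2, 7, 8}  B7 = {2, 3, 8}
Tree: B1–B2, B2–B3, B3–B4, B4–B5, B5–B6, B6–B7
Every bag has size at most 3, so the width is 3 − 1 = 2 and tw(G) ≤ 2. For the lower bound, G contains the cycle 8–4–5–1–6–0–7–2–3–8, so G is not a forest; only forests have treewidth ≤ 1, hence tw(G) ≥ 2. Therefore the treewidth is 2.

2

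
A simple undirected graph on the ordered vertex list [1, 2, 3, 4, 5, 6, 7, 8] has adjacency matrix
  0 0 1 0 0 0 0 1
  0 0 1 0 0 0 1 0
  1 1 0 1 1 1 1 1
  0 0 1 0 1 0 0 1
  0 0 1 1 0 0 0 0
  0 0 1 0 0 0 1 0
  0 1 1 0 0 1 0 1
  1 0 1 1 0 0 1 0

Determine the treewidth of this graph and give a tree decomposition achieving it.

The largest bag has 3 vertices, giving width 2; this decomposition certifies tw(G) ≤ 2. For the lower bound, the 3 vertices {1, 3, 8} are pairwise adjacent, and any tree decomposition puts a clique entirely inside one bag — forcing width ≥ 2. Hence tw(G) = 2 exactly.

Treewidth 2.
One such decomposition:
Bags: B1 = {1, 3, 8}  B2 = {3, 7, 8}  B3 = {2, 3, 7}  B4 = {3, 4, 8}  B5 = {3, 4, 5}  B6 = {3, 6, 7}
Tree: B1–B2, B2–B3, B2–B4, B4–B5, B3–B6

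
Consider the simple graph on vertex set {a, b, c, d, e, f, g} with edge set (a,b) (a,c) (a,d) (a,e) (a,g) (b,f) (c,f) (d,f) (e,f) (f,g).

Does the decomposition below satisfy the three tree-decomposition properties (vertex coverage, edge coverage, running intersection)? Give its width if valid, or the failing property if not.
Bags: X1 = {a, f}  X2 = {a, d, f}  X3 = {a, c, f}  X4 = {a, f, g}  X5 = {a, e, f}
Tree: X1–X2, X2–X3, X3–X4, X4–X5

A tree decomposition must satisfy three properties: every vertex lies in some bag; for every edge, both endpoints lie together in some bag; and for every vertex, the bags containing it form a connected subtree. Here vertex b appears in no bag, so the decomposition is invalid.

No — vertex b appears in no bag.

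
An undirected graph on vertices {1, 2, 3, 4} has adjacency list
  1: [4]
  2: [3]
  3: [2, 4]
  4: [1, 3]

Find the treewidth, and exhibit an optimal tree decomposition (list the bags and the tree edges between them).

Treewidth 1.
Bags: B1 = {3, 4}  B2 = {1, 4}  B3 = {2, 3}
Tree: B1–B2, B1–B3

Every bag has size at most 2, so the width is 2 − 1 = 1 and tw(G) ≤ 1. Any graph with an edge has treewidth ≥ 1, and G has the edge 3–4. Hence tw(G) = 1 exactly.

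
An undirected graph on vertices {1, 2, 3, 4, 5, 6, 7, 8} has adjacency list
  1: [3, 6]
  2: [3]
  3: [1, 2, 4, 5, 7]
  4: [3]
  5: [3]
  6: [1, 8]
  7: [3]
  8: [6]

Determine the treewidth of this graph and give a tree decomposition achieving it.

The largest bag has 2 vertices, giving width 1; this decomposition certifies tw(G) ≤ 1. Since G has at least one edge (e.g. 3–1), it is not an edgeless graph, so tw(G) ≥ 1. Hence tw(G) = 1 exactly.

Treewidth 1.
One such decomposition:
Bags: B1 = {1, 3}  B2 = {1, 6}  B3 = {2, 3}  B4 = {3, 7}  B5 = {6, 8}  B6 = {3, 5}  B7 = {3, 4}
Tree: B1–B2, B1–B3, B1–B4, B2–B5, B3–B6, B4–B7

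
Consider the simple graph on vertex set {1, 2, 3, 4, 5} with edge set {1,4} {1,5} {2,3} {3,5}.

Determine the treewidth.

A width-1 tree decomposition is:
Bags: B1 = {1, 4}  B2 = {1, 5}  B3 = {3, 5}  B4 = {2, 3}
Tree: B1–B2, B2–B3, B3–B4
Each bag holds 2 vertices, so the decomposition has width 1, which upper-bounds the treewidth. Any graph with an edge has treewidth ≥ 1, and G has the edge 4–1. The upper and lower bounds meet at 1, so that is the treewidth.

1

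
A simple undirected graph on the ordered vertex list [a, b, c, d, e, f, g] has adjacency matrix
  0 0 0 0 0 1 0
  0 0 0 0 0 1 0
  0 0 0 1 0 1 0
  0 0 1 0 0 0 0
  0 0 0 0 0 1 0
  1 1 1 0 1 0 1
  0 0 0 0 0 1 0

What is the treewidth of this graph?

1

A width-1 tree decomposition is:
Bags: B1 = {f, g}  B2 = {c, f}  B3 = {b, f}  B4 = {c, d}  B5 = {e, f}  B6 = {a, f}
Tree: B1–B2, B1–B3, B2–B4, B1–B5, B2–B6
Every bag has size at most 2, so the width is 2 − 1 = 1 and tw(G) ≤ 1. Any graph with an edge has treewidth ≥ 1, and G has the edge g–f. The upper and lower bounds meet at 1, so that is the treewidth.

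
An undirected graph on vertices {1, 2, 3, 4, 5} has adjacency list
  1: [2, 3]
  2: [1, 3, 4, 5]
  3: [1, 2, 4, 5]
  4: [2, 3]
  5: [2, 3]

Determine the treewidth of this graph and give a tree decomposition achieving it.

Each bag holds 3 vertices, so the decomposition has width 2, which upper-bounds the treewidth. On the other hand G contains the 3-clique {1, 2, 3}. A clique must lie in a single bag of any decomposition, so no decomposition can have width below 2. The upper and lower bounds meet at 2, so that is the treewidth.

Treewidth 2.
Bags: B1 = {2, 3, 5}  B2 = {2, 3, 4}  B3 = {1, 2, 3}
Tree: B1–B2, B2–B3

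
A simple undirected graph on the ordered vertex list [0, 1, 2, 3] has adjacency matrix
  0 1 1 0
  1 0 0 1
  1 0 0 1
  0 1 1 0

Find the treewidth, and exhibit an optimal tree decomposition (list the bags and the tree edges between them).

Each bag holds 3 vertices, so the decomposition has width 2, which upper-bounds the treewidth. The edges 1–3–2–0–1 form a cycle, so G is not a tree and its treewidth is at least 2. Therefore the treewidth is 2.

Treewidth 2.
Bags: B1 = {1, 2, 3}  B2 = {0, 1, 2}
Tree: B1–B2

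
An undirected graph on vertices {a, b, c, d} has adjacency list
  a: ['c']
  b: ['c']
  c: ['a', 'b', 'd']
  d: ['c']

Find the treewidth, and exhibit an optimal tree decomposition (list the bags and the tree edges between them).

The largest bag has 2 vertices, giving width 1; this decomposition certifies tw(G) ≤ 1. Any graph with an edge has treewidth ≥ 1, and G has the edge c–b. Therefore the treewidth is 1.

Treewidth 1.
One such decomposition:
Bags: B1 = {b, c}  B2 = {c, d}  B3 = {a, c}
Tree: B1–B2, B1–B3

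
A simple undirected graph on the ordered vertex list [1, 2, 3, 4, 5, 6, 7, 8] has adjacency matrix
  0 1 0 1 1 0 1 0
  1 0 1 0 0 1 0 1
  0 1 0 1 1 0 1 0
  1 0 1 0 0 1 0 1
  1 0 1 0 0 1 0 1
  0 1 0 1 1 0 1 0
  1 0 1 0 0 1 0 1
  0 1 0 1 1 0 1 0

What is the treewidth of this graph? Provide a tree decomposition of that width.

Treewidth 4.
Bags: B1 = {2, 4, 5, 6, 7}  B2 = {1, 2, 4, 5, 7}  B3 = {2, 3, 4, 5, 7}  B4 = {2, 4, 5, 7, 8}
Tree: B1–B2, B2–B3, B3–B4

Every bag has size at most 5, so the width is 5 − 1 = 4 and tw(G) ≤ 4. For the lower bound: the 5 vertex sets {2,6}, {1,5}, {3,4}, {7}, {8} are disjoint, each induces a connected subgraph, and every pair is joined by at least one edge of G. Contracting each set to a single vertex therefore yields K_{5} as a minor, and since treewidth is minor-monotone, tw(G) ≥ tw(K_{5}) = 4. The upper and lower bounds meet at 4, so that is the treewidth.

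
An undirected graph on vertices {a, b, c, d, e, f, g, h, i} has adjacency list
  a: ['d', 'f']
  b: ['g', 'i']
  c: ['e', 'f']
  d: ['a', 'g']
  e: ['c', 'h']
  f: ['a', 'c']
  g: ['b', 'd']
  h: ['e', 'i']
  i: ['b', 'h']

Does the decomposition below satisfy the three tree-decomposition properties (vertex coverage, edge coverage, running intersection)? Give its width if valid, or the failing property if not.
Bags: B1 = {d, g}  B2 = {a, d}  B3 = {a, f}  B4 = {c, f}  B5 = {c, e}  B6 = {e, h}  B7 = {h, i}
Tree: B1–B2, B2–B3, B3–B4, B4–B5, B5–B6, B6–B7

A tree decomposition must satisfy three properties: every vertex lies in some bag; for every edge, both endpoints lie together in some bag; and for every vertex, the bags containing it form a connected subtree. Here vertex b appears in no bag, so the decomposition is invalid.

No — vertex b appears in no bag.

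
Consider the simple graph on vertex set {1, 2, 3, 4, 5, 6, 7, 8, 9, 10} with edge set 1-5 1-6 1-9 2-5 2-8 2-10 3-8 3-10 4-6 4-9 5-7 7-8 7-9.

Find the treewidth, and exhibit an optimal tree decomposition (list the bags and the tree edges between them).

The largest bag has 3 vertices, giving width 2; this decomposition certifies tw(G) ≤ 2. The edges 4–6–1–9–4 form a cycle, so G is not a tree and its treewidth is at least 2. Therefore the treewidth is 2.

Treewidth 2.
One optimal decomposition is:
Bags: B1 = {4, 6, 9}  B2 = {1, 6, 9}  B3 = {1, 7, 9}  B4 = {1, 5, 7}  B5 = {5, 7, 8}  B6 = {2, 5, 8}  B7 = {2, 3, 8}  B8 = {2, 3, 10}
Tree: B1–B2, B2–B3, B3–B4, B4–B5, B5–B6, B6–B7, B7–B8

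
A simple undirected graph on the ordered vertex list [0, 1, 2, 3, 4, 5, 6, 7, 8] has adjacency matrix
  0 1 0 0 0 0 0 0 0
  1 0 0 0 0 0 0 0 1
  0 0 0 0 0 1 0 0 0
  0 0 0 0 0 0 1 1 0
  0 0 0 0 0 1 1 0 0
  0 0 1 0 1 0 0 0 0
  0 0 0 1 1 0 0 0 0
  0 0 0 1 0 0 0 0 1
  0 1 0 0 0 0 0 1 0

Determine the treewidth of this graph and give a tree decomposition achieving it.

Treewidth 1.
One optimal decomposition is:
Bags: B1 = {2, 5}  B2 = {4, 5}  B3 = {4, 6}  B4 = {3, 6}  B5 = {3, 7}  B6 = {7, 8}  B7 = {1, 8}  B8 = {0, 1}
Tree: B1–B2, B2–B3, B3–B4, B4–B5, B5–B6, B6–B7, B7–B8

Each bag holds 2 vertices, so the decomposition has width 1, which upper-bounds the treewidth. Since G has at least one edge (e.g. 2–5), it is not an edgeless graph, so tw(G) ≥ 1. Combining the bounds, tw(G) = 1.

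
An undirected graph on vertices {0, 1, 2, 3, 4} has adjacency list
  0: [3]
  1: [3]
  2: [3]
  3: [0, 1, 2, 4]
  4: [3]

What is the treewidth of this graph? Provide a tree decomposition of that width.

Each bag holds 2 vertices, so the decomposition has width 1, which upper-bounds the treewidth. G has an edge, so its treewidth is at least 1. The upper and lower bounds meet at 1, so that is the treewidth.

Treewidth 1.
One optimal decomposition is:
Bags: B1 = {0, 3}  B2 = {2, 3}  B3 = {3, 4}  B4 = {1, 3}
Tree: B1–B2, B2–B3, B3–B4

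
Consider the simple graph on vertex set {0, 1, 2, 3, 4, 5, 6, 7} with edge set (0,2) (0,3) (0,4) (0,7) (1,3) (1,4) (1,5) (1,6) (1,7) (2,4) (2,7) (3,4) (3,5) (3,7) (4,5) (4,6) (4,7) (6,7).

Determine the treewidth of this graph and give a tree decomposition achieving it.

Each bag holds 4 vertices, so the decomposition has width 3, which upper-bounds the treewidth. On the other hand G contains the 4-clique {1, 3, 4, 5}. A clique must lie in a single bag of any decomposition, so no decomposition can have width below 3. Therefore the treewidth is 3.

Treewidth 3.
One such decomposition:
Bags: B1 = {1, 3, 4, 5}  B2 = {1, 3, 4, 7}  B3 = {1, 4, 6, 7}  B4 = {0, 3, 4, 7}  B5 = {0, 2, 4, 7}
Tree: B1–B2, B2–B3, B2–B4, B4–B5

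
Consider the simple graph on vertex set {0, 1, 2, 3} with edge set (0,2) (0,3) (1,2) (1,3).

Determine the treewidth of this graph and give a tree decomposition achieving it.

Each bag holds 3 vertices, so the decomposition has width 2, which upper-bounds the treewidth. Since 2–1–3–0–2 is a cycle in G, G is not acyclic. Forests are exactly the graphs of treewidth ≤ 1, so tw(G) ≥ 2. Therefore the treewidth is 2.

Treewidth 2.
Bags: B1 = {1, 2, 3}  B2 = {0, 2, 3}
Tree: B1–B2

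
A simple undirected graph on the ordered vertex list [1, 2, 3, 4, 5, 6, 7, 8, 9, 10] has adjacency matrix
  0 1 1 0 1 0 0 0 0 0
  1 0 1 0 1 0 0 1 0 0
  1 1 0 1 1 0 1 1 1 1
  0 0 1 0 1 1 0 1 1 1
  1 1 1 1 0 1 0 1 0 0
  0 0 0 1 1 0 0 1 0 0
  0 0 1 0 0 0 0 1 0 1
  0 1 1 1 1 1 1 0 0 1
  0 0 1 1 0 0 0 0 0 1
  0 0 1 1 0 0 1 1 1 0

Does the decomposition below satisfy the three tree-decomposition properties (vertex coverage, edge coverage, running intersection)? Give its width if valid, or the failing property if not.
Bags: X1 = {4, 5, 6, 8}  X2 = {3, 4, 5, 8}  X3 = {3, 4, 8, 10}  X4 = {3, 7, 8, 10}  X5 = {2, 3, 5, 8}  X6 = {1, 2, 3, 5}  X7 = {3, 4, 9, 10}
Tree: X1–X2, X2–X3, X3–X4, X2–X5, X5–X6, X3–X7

Yes; width 3.

Checking the three conditions: (i) the bags cover all of {1, 2, 3, 4, 5, 6, 7, 8, 9, 10}; (ii) for each edge, some bag contains both endpoints; (iii) the bags containing any fixed vertex form a subtree. All hold, so the decomposition is valid with width 4 − 1 = 3.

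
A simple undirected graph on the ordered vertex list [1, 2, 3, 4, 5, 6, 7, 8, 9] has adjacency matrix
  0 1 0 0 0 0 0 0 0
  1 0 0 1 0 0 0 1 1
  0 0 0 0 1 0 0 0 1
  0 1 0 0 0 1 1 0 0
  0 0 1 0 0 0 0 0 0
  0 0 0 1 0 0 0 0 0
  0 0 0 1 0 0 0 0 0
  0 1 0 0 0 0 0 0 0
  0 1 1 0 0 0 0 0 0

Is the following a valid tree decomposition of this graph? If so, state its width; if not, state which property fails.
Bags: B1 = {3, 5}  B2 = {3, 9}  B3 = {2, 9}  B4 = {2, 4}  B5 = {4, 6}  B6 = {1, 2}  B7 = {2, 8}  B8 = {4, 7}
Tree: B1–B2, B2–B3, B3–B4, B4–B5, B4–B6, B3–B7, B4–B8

Yes; width 1.

Every vertex of G appears in some bag (union = {1, 2, 3, 4, 5, 6, 7, 8, 9}); every edge is covered by a bag; and for each vertex v the set of bags containing v is connected in the bag tree. The decomposition is therefore valid. The largest bag has 2 vertices, so the width is 1.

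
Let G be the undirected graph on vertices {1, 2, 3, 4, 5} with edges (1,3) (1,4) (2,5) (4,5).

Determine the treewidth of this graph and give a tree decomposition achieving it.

The largest bag has 2 vertices, giving width 1; this decomposition certifies tw(G) ≤ 1. Any graph with an edge has treewidth ≥ 1, and G has the edge 3–1. The upper and lower bounds meet at 1, so that is the treewidth.

Treewidth 1.
Bags: B1 = {1, 3}  B2 = {1, 4}  B3 = {4, 5}  B4 = {2, 5}
Tree: B1–B2, B2–B3, B3–B4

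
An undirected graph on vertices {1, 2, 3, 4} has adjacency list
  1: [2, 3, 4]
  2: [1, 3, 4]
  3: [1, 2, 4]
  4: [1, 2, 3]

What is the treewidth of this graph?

A width-3 tree decomposition is:
Bags: B1 = {1, 2, 3, 4}
Tree: (single bag)
A single bag containing all 4 vertices is trivially a valid decomposition of width 3. Conversely, {1, 2, 3, 4} is a clique of size 4, and the vertices of any clique must share a bag in every tree decomposition; so some bag has ≥ 4 vertices and tw(G) ≥ 3. The upper and lower bounds meet at 3, so that is the treewidth.

3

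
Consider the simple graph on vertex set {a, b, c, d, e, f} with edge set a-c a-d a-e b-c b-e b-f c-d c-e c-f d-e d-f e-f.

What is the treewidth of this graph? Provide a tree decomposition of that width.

Every bag has size at most 4, so the width is 4 − 1 = 3 and tw(G) ≤ 3. For the lower bound, the 4 vertices {c, d, e, f} are pairwise adjacent, and any tree decomposition puts a clique entirely inside one bag — forcing width ≥ 3. The upper and lower bounds meet at 3, so that is the treewidth.

Treewidth 3.
Bags: B1 = {c, d, e, f}  B2 = {b, c, e, f}  B3 = {a, c, d, e}
Tree: B1–B2, B1–B3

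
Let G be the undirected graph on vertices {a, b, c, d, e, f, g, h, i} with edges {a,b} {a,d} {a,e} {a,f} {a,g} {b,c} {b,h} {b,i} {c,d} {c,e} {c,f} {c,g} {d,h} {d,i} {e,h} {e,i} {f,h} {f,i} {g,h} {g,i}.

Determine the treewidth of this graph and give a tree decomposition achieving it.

Treewidth 4.
Bags: B1 = {a, c, e, h, i}  B2 = {a, c, g, h, i}  B3 = {a, c, f, h, i}  B4 = {a, c, d, h, i}  B5 = {a, b, c, h, i}
Tree: B1–B2, B2–B3, B3–B4, B4–B5

Each bag holds 5 vertices, so the decomposition has width 4, which upper-bounds the treewidth. For the lower bound: the 5 vertex sets {c,e}, {g,i}, {a,f}, {h}, {d} are disjoint, each induces a connected subgraph, and every pair is joined by at least one edge of G. Contracting each set to a single vertex therefore yields K_{5} as a minor, and since treewidth is minor-monotone, tw(G) ≥ tw(K_{5}) = 4. Hence tw(G) = 4 exactly.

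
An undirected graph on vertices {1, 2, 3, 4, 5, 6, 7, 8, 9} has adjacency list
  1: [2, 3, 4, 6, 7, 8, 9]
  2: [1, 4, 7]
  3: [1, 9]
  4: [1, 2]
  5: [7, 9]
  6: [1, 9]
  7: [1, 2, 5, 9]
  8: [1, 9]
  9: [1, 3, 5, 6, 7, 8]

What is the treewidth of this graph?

2

A width-2 tree decomposition is:
Bags: B1 = {1, 3, 9}  B2 = {1, 7, 9}  B3 = {1, 2, 7}  B4 = {1, 2, 4}  B5 = {1, 6, 9}  B6 = {1, 8, 9}  B7 = {5, 7, 9}
Tree: B1–B2, B2–B3, B3–B4, B1–B5, B1–B6, B2–B7
Every bag has size at most 3, so the width is 3 − 1 = 2 and tw(G) ≤ 2. For the lower bound, the 3 vertices {1, 8, 9} are pairwise adjacent, and any tree decomposition puts a clique entirely inside one bag — forcing width ≥ 2. Therefore the treewidth is 2.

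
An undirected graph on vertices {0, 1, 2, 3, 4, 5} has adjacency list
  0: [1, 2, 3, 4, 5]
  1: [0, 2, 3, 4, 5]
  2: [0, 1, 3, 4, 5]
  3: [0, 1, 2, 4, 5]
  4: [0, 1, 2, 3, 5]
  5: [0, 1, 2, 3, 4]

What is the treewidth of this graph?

A width-5 tree decomposition is:
Bags: B1 = {0, 1, 2, 3, 4, 5}
Tree: (single bag)
With just one bag of size 6, the width is 6 − 1 = 5, so tw(G) ≤ 5. On the other hand G contains the 6-clique {0, 1, 2, 3, 4, 5}. A clique must lie in a single bag of any decomposition, so no decomposition can have width below 5. Therefore the treewidth is 5.

5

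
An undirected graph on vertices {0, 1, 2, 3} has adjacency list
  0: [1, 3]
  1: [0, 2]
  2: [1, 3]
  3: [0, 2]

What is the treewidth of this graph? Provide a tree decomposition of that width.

Treewidth 2.
Bags: B1 = {1, 2, 3}  B2 = {0, 1, 3}
Tree: B1–B2

The largest bag has 3 vertices, giving width 2; this decomposition certifies tw(G) ≤ 2. For the lower bound, G contains the cycle 3–2–1–0–3, so G is not a forest; only forests have treewidth ≤ 1, hence tw(G) ≥ 2. Therefore the treewidth is 2.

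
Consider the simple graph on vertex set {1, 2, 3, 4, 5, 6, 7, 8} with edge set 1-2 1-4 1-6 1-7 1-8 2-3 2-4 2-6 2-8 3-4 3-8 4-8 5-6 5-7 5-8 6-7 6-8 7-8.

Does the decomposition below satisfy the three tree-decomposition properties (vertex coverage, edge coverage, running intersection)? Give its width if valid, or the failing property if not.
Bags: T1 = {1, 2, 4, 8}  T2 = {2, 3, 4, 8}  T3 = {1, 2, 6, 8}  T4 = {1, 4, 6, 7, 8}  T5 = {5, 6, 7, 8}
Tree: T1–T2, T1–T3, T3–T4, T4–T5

No — bags containing vertex 4 are not connected in the tree.

A tree decomposition must satisfy three properties: every vertex lies in some bag; for every edge, both endpoints lie together in some bag; and for every vertex, the bags containing it form a connected subtree. Here bags containing vertex 4 are not connected in the tree, so the decomposition is invalid.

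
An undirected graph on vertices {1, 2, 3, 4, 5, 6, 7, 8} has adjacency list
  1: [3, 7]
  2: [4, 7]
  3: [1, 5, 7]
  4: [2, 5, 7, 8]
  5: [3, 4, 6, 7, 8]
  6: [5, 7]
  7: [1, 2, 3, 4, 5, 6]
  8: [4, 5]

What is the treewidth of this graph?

2

A width-2 tree decomposition is:
Bags: B1 = {5, 6, 7}  B2 = {4, 5, 7}  B3 = {2, 4, 7}  B4 = {4, 5, 8}  B5 = {3, 5, 7}  B6 = {1, 3, 7}
Tree: B1–B2, B2–B3, B2–B4, B1–B5, B5–B6
The largest bag has 3 vertices, giving width 2; this decomposition certifies tw(G) ≤ 2. On the other hand G contains the 3-clique {4, 5, 8}. A clique must lie in a single bag of any decomposition, so no decomposition can have width below 2. Hence tw(G) = 2 exactly.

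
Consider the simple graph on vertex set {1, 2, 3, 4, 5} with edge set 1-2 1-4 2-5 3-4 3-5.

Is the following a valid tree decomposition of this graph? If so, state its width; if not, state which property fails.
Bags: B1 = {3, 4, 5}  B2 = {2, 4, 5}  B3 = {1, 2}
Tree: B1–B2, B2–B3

A tree decomposition must satisfy three properties: every vertex lies in some bag; for every edge, both endpoints lie together in some bag; and for every vertex, the bags containing it form a connected subtree. Here edge (4,1) lies in no bag, so the decomposition is invalid.

No — edge (4,1) lies in no bag.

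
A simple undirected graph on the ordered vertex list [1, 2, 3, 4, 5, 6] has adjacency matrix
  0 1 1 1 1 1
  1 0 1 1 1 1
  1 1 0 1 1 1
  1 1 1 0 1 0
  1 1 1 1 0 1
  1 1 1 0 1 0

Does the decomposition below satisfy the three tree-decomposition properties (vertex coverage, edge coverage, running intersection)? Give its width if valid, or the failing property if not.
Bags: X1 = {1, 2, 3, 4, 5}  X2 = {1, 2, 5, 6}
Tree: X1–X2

No — edge (3,6) lies in no bag.

A tree decomposition must satisfy three properties: every vertex lies in some bag; for every edge, both endpoints lie together in some bag; and for every vertex, the bags containing it form a connected subtree. Here edge (3,6) lies in no bag, so the decomposition is invalid.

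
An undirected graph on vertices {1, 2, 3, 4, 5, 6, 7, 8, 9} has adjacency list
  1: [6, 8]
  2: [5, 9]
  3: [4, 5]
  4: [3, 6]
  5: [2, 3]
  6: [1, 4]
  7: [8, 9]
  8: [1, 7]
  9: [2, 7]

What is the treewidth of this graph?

2

A width-2 tree decomposition is:
Bags: B1 = {1, 7, 8}  B2 = {1, 7, 9}  B3 = {1, 2, 9}  B4 = {1, 2, 5}  B5 = {1, 3, 5}  B6 = {1, 3, 4}  B7 = {1, 4, 6}
Tree: B1–B2, B2–B3, B3–B4, B4–B5, B5–B6, B6–B7
Every bag has size at most 3, so the width is 3 − 1 = 2 and tw(G) ≤ 2. The edges 1–8–7–9–2–5–3–4–6–1 form a cycle, so G is not a tree and its treewidth is at least 2. Combining the bounds, tw(G) = 2.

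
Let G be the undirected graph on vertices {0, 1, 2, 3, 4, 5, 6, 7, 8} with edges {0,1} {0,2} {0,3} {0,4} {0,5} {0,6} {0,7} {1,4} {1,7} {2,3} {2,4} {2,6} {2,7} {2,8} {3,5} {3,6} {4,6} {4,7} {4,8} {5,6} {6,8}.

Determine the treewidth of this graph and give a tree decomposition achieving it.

Treewidth 3.
Bags: B1 = {0, 2, 4, 6}  B2 = {0, 2, 4, 7}  B3 = {0, 2, 3, 6}  B4 = {0, 3, 5, 6}  B5 = {2, 4, 6, 8}  B6 = {0, 1, 4, 7}
Tree: B1–B2, B1–B3, B3–B4, B1–B5, B2–B6

The largest bag has 4 vertices, giving width 3; this decomposition certifies tw(G) ≤ 3. On the other hand G contains the 4-clique {0, 1, 4, 7}. A clique must lie in a single bag of any decomposition, so no decomposition can have width below 3. The upper and lower bounds meet at 3, so that is the treewidth.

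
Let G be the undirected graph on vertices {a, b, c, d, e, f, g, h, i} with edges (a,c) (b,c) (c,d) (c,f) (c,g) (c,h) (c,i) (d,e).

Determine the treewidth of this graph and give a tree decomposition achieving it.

Treewidth 1.
One optimal decomposition is:
Bags: B1 = {c, h}  B2 = {c, g}  B3 = {c, f}  B4 = {b, c}  B5 = {c, i}  B6 = {c, d}  B7 = {a, c}  B8 = {d, e}
Tree: B1–B2, B1–B3, B3–B4, B4–B5, B4–B6, B6–B7, B6–B8

The largest bag has 2 vertices, giving width 1; this decomposition certifies tw(G) ≤ 1. G has an edge, so its treewidth is at least 1. Combining the bounds, tw(G) = 1.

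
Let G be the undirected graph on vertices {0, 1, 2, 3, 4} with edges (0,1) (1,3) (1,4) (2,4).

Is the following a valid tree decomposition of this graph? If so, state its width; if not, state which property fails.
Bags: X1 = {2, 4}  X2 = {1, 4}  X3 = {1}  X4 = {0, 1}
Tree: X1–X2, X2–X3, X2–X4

A tree decomposition must satisfy three properties: every vertex lies in some bag; for every edge, both endpoints lie together in some bag; and for every vertex, the bags containing it form a connected subtree. Here vertex 3 appears in no bag, so the decomposition is invalid.

No — vertex 3 appears in no bag.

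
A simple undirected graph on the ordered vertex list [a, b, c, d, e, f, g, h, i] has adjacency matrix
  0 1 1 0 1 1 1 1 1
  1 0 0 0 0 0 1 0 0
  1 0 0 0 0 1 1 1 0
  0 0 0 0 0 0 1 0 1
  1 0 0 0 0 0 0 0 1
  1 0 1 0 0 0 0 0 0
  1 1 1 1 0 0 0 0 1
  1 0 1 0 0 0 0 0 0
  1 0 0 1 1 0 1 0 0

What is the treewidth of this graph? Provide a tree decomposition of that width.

Treewidth 2.
Bags: B1 = {a, c, h}  B2 = {a, c, g}  B3 = {a, b, g}  B4 = {a, c, f}  B5 = {a, g, i}  B6 = {d, g, i}  B7 = {a, e, i}
Tree: B1–B2, B2–B3, B1–B4, B3–B5, B5–B6, B5–B7

Each bag holds 3 vertices, so the decomposition has width 2, which upper-bounds the treewidth. Conversely, {d, g, i} is a clique of size 3, and the vertices of any clique must share a bag in every tree decomposition; so some bag has ≥ 3 vertices and tw(G) ≥ 2. The upper and lower bounds meet at 2, so that is the treewidth.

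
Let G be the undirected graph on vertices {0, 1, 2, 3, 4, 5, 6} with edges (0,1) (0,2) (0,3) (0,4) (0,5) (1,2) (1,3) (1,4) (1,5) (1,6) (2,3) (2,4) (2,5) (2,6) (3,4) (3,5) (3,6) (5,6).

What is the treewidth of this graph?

A width-4 tree decomposition is:
Bags: B1 = {0, 1, 2, 3, 5}  B2 = {0, 1, 2, 3, 4}  B3 = {1, 2, 3, 5, 6}
Tree: B1–B2, B1–B3
The largest bag has 5 vertices, giving width 4; this decomposition certifies tw(G) ≤ 4. On the other hand G contains the 5-clique {0, 1, 2, 3, 4}. A clique must lie in a single bag of any decomposition, so no decomposition can have width below 4. The upper and lower bounds meet at 4, so that is the treewidth.

4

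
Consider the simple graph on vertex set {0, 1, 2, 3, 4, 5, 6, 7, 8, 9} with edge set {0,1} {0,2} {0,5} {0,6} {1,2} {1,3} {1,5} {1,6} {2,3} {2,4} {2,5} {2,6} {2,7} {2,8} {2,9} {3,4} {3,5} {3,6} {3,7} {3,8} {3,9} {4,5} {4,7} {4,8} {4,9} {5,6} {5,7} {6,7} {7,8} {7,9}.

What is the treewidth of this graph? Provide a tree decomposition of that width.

The largest bag has 5 vertices, giving width 4; this decomposition certifies tw(G) ≤ 4. On the other hand G contains the 5-clique {0, 1, 2, 5, 6}. A clique must lie in a single bag of any decomposition, so no decomposition can have width below 4. Combining the bounds, tw(G) = 4.

Treewidth 4.
One such decomposition:
Bags: B1 = {2, 3, 4, 5, 7}  B2 = {2, 3, 5, 6, 7}  B3 = {1, 2, 3, 5, 6}  B4 = {2, 3, 4, 7, 8}  B5 = {2, 3, 4, 7, 9}  B6 = {0, 1, 2, 5, 6}
Tree: B1–B2, B2–B3, B1–B4, B1–B5, B3–B6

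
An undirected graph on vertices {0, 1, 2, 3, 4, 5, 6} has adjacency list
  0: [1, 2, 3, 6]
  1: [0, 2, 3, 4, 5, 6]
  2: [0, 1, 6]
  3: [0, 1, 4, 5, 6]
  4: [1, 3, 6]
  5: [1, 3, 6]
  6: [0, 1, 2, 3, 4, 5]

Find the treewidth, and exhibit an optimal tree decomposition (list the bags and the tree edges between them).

Each bag holds 4 vertices, so the decomposition has width 3, which upper-bounds the treewidth. On the other hand G contains the 4-clique {0, 1, 2, 6}. A clique must lie in a single bag of any decomposition, so no decomposition can have width below 3. Therefore the treewidth is 3.

Treewidth 3.
One optimal decomposition is:
Bags: B1 = {0, 1, 3, 6}  B2 = {1, 3, 5, 6}  B3 = {0, 1, 2, 6}  B4 = {1, 3, 4, 6}
Tree: B1–B2, B1–B3, B2–B4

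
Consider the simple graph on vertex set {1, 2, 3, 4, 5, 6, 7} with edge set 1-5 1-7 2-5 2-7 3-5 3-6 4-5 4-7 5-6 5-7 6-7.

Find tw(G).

2

A width-2 tree decomposition is:
Bags: B1 = {2, 5, 7}  B2 = {5, 6, 7}  B3 = {4, 5, 7}  B4 = {3, 5, 6}  B5 = {1, 5, 7}
Tree: B1–B2, B2–B3, B2–B4, B2–B5
The largest bag has 3 vertices, giving width 2; this decomposition certifies tw(G) ≤ 2. For the lower bound, the 3 vertices {3, 5, 6} are pairwise adjacent, and any tree decomposition puts a clique entirely inside one bag — forcing width ≥ 2. Hence tw(G) = 2 exactly.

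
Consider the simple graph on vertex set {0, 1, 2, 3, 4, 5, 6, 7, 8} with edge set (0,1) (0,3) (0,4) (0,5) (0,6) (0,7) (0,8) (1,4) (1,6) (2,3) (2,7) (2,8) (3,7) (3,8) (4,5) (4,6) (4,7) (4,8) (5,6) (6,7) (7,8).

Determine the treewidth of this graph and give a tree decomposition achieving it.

The largest bag has 4 vertices, giving width 3; this decomposition certifies tw(G) ≤ 3. Conversely, {0, 3, 7, 8} is a clique of size 4, and the vertices of any clique must share a bag in every tree decomposition; so some bag has ≥ 4 vertices and tw(G) ≥ 3. Combining the bounds, tw(G) = 3.

Treewidth 3.
Bags: B1 = {0, 4, 7, 8}  B2 = {0, 3, 7, 8}  B3 = {0, 4, 6, 7}  B4 = {0, 1, 4, 6}  B5 = {2, 3, 7, 8}  B6 = {0, 4, 5, 6}
Tree: B1–B2, B1–B3, B3–B4, B2–B5, B4–B6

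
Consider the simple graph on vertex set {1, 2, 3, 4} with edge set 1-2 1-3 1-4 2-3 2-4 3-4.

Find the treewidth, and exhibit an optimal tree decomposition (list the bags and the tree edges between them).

A single bag containing all 4 vertices is trivially a valid decomposition of width 3. On the other hand G contains the 4-clique {1, 2, 3, 4}. A clique must lie in a single bag of any decomposition, so no decomposition can have width below 3. Hence tw(G) = 3 exactly.

Treewidth 3.
Bags: B1 = {1, 2, 3, 4}
Tree: (single bag)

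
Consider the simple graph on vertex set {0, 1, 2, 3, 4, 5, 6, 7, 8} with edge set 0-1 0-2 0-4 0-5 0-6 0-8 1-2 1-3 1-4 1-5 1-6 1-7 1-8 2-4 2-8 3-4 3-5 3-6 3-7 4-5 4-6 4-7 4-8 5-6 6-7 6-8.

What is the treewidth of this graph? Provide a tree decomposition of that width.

Every bag has size at most 5, so the width is 5 − 1 = 4 and tw(G) ≤ 4. Conversely, {0, 1, 2, 4, 8} is a clique of size 5, and the vertices of any clique must share a bag in every tree decomposition; so some bag has ≥ 5 vertices and tw(G) ≥ 4. Therefore the treewidth is 4.

Treewidth 4.
Bags: B1 = {0, 1, 4, 5, 6}  B2 = {1, 3, 4, 5, 6}  B3 = {0, 1, 4, 6, 8}  B4 = {1, 3, 4, 6, 7}  B5 = {0, 1, 2, 4, 8}
Tree: B1–B2, B1–B3, B2–B4, B3–B5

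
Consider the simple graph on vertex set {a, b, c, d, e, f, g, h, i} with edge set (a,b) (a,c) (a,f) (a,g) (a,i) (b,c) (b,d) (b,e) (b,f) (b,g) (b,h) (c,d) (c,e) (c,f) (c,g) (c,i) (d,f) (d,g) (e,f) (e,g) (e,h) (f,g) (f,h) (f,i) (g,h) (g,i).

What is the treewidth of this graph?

A width-4 tree decomposition is:
Bags: B1 = {a, c, f, g, i}  B2 = {a, b, c, f, g}  B3 = {b, c, d, f, g}  B4 = {b, c, e, f, g}  B5 = {b, e, f, g, h}
Tree: B1–B2, B2–B3, B2–B4, B4–B5
The largest bag has 5 vertices, giving width 4; this decomposition certifies tw(G) ≤ 4. Conversely, {b, e, f, g, h} is a clique of size 5, and the vertices of any clique must share a bag in every tree decomposition; so some bag has ≥ 5 vertices and tw(G) ≥ 4. Combining the bounds, tw(G) = 4.

4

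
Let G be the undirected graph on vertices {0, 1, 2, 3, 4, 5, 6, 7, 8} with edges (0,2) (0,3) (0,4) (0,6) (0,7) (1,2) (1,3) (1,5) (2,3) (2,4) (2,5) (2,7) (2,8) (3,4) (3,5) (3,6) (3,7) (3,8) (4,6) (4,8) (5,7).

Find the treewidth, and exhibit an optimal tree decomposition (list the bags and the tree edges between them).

The largest bag has 4 vertices, giving width 3; this decomposition certifies tw(G) ≤ 3. Conversely, {0, 2, 3, 4} is a clique of size 4, and the vertices of any clique must share a bag in every tree decomposition; so some bag has ≥ 4 vertices and tw(G) ≥ 3. Hence tw(G) = 3 exactly.

Treewidth 3.
One such decomposition:
Bags: B1 = {0, 2, 3, 7}  B2 = {0, 2, 3, 4}  B3 = {2, 3, 5, 7}  B4 = {0, 3, 4, 6}  B5 = {2, 3, 4, 8}  B6 = {1, 2, 3, 5}
Tree: B1–B2, B1–B3, B2–B4, B2–B5, B3–B6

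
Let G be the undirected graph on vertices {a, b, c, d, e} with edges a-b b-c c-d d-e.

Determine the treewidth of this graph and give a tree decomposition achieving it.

Treewidth 1.
Bags: B1 = {d, e}  B2 = {c, d}  B3 = {b, c}  B4 = {a, b}
Tree: B1–B2, B2–B3, B3–B4

Each bag holds 2 vertices, so the decomposition has width 1, which upper-bounds the treewidth. Any graph with an edge has treewidth ≥ 1, and G has the edge e–d. Therefore the treewidth is 1.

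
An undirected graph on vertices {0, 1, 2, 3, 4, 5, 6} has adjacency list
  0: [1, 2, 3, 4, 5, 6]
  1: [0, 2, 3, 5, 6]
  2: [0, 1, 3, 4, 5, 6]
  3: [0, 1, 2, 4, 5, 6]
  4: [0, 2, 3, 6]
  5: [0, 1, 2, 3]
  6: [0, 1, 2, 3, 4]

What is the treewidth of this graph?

A width-4 tree decomposition is:
Bags: B1 = {0, 1, 2, 3, 6}  B2 = {0, 2, 3, 4, 6}  B3 = {0, 1, 2, 3, 5}
Tree: B1–B2, B1–B3
Each bag holds 5 vertices, so the decomposition has width 4, which upper-bounds the treewidth. Conversely, {0, 1, 2, 3, 5} is a clique of size 5, and the vertices of any clique must share a bag in every tree decomposition; so some bag has ≥ 5 vertices and tw(G) ≥ 4. Hence tw(G) = 4 exactly.

4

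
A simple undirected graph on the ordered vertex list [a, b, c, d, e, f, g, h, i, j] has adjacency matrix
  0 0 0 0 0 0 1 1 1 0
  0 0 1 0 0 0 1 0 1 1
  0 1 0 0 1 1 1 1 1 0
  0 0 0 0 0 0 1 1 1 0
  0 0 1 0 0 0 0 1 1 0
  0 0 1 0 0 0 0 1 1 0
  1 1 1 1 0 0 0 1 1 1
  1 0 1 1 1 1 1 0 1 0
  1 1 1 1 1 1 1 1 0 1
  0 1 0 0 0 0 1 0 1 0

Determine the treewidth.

3

A width-3 tree decomposition is:
Bags: B1 = {c, g, h, i}  B2 = {b, c, g, i}  B3 = {c, f, h, i}  B4 = {a, g, h, i}  B5 = {d, g, h, i}  B6 = {b, g, i, j}  B7 = {c, e, h, i}
Tree: B1–B2, B1–B3, B1–B4, B1–B5, B2–B6, B1–B7
Each bag holds 4 vertices, so the decomposition has width 3, which upper-bounds the treewidth. For the lower bound, the 4 vertices {b, g, i, j} are pairwise adjacent, and any tree decomposition puts a clique entirely inside one bag — forcing width ≥ 3. Combining the bounds, tw(G) = 3.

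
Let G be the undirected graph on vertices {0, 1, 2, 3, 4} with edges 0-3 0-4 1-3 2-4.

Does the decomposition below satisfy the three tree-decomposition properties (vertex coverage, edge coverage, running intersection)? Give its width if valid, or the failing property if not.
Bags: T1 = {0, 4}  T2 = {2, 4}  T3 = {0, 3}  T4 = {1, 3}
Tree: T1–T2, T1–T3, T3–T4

Yes; width 1.

Vertex coverage: the bags together contain {0, 1, 2, 3, 4}, the full vertex set. Edge coverage: each edge of G has both endpoints in at least one bag. Running intersection: for every vertex, the bags containing it form a connected subtree. All three properties hold, so this is a valid tree decomposition of width max|bag| − 1 = 1, and hence tw(G) ≤ 1.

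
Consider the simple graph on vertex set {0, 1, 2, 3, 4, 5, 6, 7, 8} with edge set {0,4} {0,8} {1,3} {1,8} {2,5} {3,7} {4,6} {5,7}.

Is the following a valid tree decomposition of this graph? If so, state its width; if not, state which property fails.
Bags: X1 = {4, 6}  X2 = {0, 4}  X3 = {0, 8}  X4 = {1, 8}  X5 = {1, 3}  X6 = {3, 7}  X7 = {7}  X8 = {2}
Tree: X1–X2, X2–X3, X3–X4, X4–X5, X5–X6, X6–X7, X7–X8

No — vertex 5 appears in no bag.

A tree decomposition must satisfy three properties: every vertex lies in some bag; for every edge, both endpoints lie together in some bag; and for every vertex, the bags containing it form a connected subtree. Here vertex 5 appears in no bag, so the decomposition is invalid.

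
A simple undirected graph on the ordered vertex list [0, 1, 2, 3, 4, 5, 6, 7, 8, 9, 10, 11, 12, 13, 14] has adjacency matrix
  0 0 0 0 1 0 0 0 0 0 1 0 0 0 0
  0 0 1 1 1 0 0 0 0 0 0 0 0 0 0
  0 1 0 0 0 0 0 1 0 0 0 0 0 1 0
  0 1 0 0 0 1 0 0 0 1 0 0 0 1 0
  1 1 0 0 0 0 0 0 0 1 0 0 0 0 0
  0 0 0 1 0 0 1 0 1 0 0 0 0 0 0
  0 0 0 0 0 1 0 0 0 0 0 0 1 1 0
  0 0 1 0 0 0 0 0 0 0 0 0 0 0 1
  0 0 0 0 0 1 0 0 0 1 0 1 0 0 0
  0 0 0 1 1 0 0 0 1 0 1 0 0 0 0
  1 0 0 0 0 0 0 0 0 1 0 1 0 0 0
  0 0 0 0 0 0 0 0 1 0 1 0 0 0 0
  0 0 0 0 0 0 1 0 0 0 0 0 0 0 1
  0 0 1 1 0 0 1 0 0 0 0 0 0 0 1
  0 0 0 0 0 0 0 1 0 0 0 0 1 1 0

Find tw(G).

3

A width-3 tree decomposition is:
Bags: B1 = {2, 7, 12, 14}  B2 = {2, 12, 13, 14}  B3 = {2, 6, 12, 13}  B4 = {1, 2, 6, 13}  B5 = {1, 3, 6, 13}  B6 = {1, 3, 5, 6}  B7 = {1, 3, 4, 5}  B8 = {3, 4, 5, 9}  B9 = {4, 5, 8, 9}  B10 = {0, 4, 8, 9}  B11 = {0, 8, 9, 10}  B12 = {0, 8, 10, 11}
Tree: B1–B2, B2–B3, B3–B4, B4–B5, B5–B6, B6–B7, B7–B8, B8–B9, B9–B10, B10–B11, B11–B12
Every bag has size at most 4, so the width is 4 − 1 = 3 and tw(G) ≤ 3. For the lower bound: the 4 vertex sets {7,12,14}, {2}, {13}, {1,3,5,6} are disjoint, each induces a connected subgraph, and every pair is joined by at least one edge of G. Contracting each set to a single vertex therefore yields K_{4} as a minor, and since treewidth is minor-monotone, tw(G) ≥ tw(K_{4}) = 3. Hence tw(G) = 3 exactly.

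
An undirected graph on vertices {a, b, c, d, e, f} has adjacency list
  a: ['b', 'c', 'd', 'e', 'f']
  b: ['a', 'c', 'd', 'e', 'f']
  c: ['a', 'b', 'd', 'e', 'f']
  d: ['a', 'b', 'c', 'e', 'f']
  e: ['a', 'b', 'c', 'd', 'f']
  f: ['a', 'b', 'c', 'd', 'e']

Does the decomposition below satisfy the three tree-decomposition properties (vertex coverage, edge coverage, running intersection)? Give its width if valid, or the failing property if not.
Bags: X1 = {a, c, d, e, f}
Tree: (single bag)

A tree decomposition must satisfy three properties: every vertex lies in some bag; for every edge, both endpoints lie together in some bag; and for every vertex, the bags containing it form a connected subtree. Here vertex b appears in no bag, so the decomposition is invalid.

No — vertex b appears in no bag.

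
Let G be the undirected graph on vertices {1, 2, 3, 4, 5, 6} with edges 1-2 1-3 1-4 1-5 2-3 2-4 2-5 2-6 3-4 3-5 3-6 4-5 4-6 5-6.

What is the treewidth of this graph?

4

A width-4 tree decomposition is:
Bags: B1 = {1, 2, 3, 4, 5}  B2 = {2, 3, 4, 5, 6}
Tree: B1–B2
Every bag has size at most 5, so the width is 5 − 1 = 4 and tw(G) ≤ 4. On the other hand G contains the 5-clique {1, 2, 3, 4, 5}. A clique must lie in a single bag of any decomposition, so no decomposition can have width below 4. The upper and lower bounds meet at 4, so that is the treewidth.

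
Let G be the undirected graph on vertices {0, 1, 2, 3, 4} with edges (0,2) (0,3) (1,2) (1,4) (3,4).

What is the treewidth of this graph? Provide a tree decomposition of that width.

The largest bag has 3 vertices, giving width 2; this decomposition certifies tw(G) ≤ 2. Since 2–0–3–4–1–2 is a cycle in G, G is not acyclic. Forests are exactly the graphs of treewidth ≤ 1, so tw(G) ≥ 2. Combining the bounds, tw(G) = 2.

Treewidth 2.
One such decomposition:
Bags: B1 = {0, 2, 3}  B2 = {2, 3, 4}  B3 = {1, 2, 4}
Tree: B1–B2, B2–B3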